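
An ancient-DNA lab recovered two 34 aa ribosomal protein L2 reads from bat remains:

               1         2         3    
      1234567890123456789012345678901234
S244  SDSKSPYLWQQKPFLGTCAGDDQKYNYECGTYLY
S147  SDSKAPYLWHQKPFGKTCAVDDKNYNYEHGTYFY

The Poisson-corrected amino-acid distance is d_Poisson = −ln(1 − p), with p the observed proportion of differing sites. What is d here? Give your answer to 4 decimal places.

0.3075

Differing sites — 5:S/A; 10:Q/H; 15:L/G; 16:G/K; 20:G/V; 23:Q/K; 24:K/N; 29:C/H; 33:L/F.
p = 9/34 = 0.264706.
d = −ln(1 − 0.264706) = −ln(0.735294) = 0.3075.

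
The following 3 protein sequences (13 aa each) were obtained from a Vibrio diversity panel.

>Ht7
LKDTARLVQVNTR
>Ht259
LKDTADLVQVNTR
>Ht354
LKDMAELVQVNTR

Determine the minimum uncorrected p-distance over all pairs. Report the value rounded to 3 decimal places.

0.077

Pairwise Hamming distances:
  Ht7 vs Ht259: 1
  Ht7 vs Ht354: 2
  Ht259 vs Ht354: 2
The smallest is 1 mismatch, between Ht7 and Ht259; p = 1/13 = 0.077.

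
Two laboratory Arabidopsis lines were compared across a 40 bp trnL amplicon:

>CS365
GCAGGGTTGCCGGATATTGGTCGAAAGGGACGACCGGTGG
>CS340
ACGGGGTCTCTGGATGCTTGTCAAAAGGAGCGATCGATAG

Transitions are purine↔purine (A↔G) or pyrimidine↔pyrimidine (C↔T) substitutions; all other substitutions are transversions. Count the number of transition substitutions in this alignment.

12

The sequences differ at positions 1 (G/A, transition), 3 (A/G, transition), 8 (T/C, transition), 9 (G/T, transversion), 11 (C/T, transition), 16 (A/G, transition), 17 (T/C, transition), 19 (G/T, transversion), 23 (G/A, transition), 29 (G/A, transition), 30 (A/G, transition), 34 (C/T, transition), 37 (G/A, transition), 39 (G/A, transition).
Of the 14 differences, 12 transitions and 2 transversions, so the answer is 12.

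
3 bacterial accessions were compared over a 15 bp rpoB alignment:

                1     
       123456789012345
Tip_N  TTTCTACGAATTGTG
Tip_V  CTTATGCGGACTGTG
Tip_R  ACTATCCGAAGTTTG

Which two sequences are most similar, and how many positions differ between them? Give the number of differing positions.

Pairwise Hamming distances:
  Tip_N vs Tip_V: 5
  Tip_N vs Tip_R: 6
  Tip_V vs Tip_R: 6
The smallest is 5, between Tip_N and Tip_V.

5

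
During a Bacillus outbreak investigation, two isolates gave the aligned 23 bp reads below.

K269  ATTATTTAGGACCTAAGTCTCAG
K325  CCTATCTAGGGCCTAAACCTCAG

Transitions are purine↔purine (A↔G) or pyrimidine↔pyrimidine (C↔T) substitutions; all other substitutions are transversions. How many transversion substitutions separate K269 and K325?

The sequences differ at positions 1 (A/C, transversion), 2 (T/C, transition), 6 (T/C, transition), 11 (A/G, transition), 17 (G/A, transition), 18 (T/C, transition).
Of the 6 differences, 5 transitions and 1 transversion, so the answer is 1.

1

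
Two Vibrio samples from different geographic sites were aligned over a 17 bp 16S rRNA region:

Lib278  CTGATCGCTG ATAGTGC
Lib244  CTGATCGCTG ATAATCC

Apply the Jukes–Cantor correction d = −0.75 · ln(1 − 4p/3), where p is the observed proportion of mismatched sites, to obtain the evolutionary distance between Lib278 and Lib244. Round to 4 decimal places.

The sequences differ at positions 14 (G/A), 16 (G/C).
p = 2/17 = 0.117647.
d = −0.75 · ln(1 − (4/3)·0.117647) = −0.75 · ln(0.843137) = −0.75 · (-0.170626) = 0.1280.

0.1280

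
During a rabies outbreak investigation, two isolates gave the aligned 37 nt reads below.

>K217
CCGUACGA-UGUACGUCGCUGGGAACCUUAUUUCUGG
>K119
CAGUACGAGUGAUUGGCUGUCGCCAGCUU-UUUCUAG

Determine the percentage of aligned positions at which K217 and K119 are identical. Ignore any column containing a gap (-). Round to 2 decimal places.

Excluding the 2 gap columns leaves 35 comparable sites.
Differing sites — 2:C/A; 12:U/A; 13:A/U; 14:C/U; 16:U/G; 18:G/U; 19:C/G; 21:G/C; 23:G/C; 24:A/C; 26:C/G; 36:G/A.
23 of the 35 comparable sites match, so the percent identity is 23/35 × 100 = 65.71%.

65.71%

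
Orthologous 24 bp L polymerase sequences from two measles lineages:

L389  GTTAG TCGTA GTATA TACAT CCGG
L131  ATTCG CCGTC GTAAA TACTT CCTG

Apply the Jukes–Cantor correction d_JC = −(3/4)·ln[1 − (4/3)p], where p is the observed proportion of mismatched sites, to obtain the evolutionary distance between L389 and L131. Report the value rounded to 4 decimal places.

Mismatches occur at site 1 (G/A), site 4 (A/C), site 6 (T/C), site 10 (A/C), site 14 (T/A), site 19 (A/T), site 23 (G/T).
p = 7/24 = 0.291667.
d = −0.75 · ln(1 − (4/3)·0.291667) = −0.75 · ln(0.611111) = −0.75 · (-0.492477) = 0.3694.

0.3694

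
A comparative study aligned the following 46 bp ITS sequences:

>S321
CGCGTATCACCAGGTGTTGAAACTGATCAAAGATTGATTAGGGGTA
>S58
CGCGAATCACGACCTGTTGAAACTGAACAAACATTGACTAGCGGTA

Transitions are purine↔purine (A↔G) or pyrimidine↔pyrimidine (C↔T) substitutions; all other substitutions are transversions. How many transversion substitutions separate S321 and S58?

Differing sites — 5:T/A (Tv); 11:C/G (Tv); 13:G/C (Tv); 14:G/C (Tv); 27:T/A (Tv); 32:G/C (Tv); 38:T/C (Ti); 42:G/C (Tv).
Of the 8 differences, 1 transition and 7 transversions, so the answer is 7.

7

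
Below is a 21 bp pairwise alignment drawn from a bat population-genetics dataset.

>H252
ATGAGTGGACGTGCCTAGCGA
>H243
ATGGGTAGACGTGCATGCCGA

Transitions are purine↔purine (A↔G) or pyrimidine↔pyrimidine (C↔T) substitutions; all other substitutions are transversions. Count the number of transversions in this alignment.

The sequences differ at positions 4 (A/G, transition), 7 (G/A, transition), 15 (C/A, transversion), 17 (A/G, transition), 18 (G/C, transversion).
Of the 5 differences, 3 transitions and 2 transversions, so the answer is 2.

2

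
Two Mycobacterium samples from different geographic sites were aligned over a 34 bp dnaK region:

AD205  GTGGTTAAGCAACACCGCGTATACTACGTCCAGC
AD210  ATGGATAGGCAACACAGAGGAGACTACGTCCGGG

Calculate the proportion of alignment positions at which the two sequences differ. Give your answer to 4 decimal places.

0.2647

Mismatches occur at site 1 (G/A), site 5 (T/A), site 8 (A/G), site 16 (C/A), site 18 (C/A), site 20 (T/G), site 22 (T/G), site 32 (A/G), site 34 (C/G).
There are 9 differences over 34 sites, so p = 9/34 = 0.2647.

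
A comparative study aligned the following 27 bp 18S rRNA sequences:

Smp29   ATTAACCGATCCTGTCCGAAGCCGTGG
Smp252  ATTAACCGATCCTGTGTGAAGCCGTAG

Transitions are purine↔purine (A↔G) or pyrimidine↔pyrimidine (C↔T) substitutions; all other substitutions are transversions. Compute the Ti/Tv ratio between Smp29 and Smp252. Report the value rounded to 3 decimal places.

2.000

Differing sites — 16:C/G (Tv); 17:C/T (Ti); 26:G/A (Ti).
Of the 3 differences, 2 transitions and 1 transversion, so Ti/Tv = 2/1 = 2.000.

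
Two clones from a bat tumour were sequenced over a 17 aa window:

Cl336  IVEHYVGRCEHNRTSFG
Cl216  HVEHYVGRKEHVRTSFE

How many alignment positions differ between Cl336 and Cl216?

Differing sites — 1:I/H; 9:C/K; 12:N/V; 17:G/E.
That gives 4 mismatches out of 17 aligned sites, so the Hamming distance is 4.

4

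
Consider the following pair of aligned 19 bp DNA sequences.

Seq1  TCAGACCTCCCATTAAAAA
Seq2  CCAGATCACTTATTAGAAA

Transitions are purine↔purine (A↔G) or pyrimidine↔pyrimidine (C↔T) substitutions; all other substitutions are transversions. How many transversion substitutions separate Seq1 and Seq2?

Differing sites — 1:T/C (Ti); 6:C/T (Ti); 8:T/A (Tv); 10:C/T (Ti); 11:C/T (Ti); 16:A/G (Ti).
Of the 6 differences, 5 transitions and 1 transversion, so the answer is 1.

1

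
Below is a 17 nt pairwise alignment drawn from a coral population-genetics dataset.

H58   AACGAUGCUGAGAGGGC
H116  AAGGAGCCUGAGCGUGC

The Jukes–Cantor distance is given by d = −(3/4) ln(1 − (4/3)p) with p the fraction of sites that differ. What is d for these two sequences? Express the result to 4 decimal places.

0.3734

Differing sites — 3:C/G; 6:U/G; 7:G/C; 13:A/C; 15:G/U.
p = 5/17 = 0.294118.
d = −0.75 · ln(1 − (4/3)·0.294118) = −0.75 · ln(0.607843) = −0.75 · (-0.497839) = 0.3734.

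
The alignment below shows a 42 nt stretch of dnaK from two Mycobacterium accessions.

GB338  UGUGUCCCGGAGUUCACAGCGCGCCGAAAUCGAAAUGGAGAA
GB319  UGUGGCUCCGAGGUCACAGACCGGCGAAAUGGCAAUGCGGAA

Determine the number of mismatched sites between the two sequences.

11

Differing sites — 5:U/G; 7:C/U; 9:G/C; 13:U/G; 20:C/A; 21:G/C; 24:C/G; 31:C/G; 33:A/C; 38:G/C; 39:A/G.
That gives 11 mismatches out of 42 aligned sites, so the Hamming distance is 11.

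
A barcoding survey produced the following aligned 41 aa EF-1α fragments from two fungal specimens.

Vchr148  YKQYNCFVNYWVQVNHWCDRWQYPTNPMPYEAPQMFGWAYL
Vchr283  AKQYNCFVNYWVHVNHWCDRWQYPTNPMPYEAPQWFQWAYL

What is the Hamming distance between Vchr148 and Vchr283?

4

Differing sites — 1:Y/A; 13:Q/H; 35:M/W; 37:G/Q.
That gives 4 mismatches out of 41 aligned sites, so the Hamming distance is 4.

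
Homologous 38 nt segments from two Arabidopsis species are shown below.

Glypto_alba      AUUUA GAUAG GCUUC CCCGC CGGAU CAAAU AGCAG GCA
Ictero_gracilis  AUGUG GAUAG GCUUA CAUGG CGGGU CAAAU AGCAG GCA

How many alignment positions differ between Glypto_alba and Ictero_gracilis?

7

The sequences differ at positions 3 (U/G), 5 (A/G), 15 (C/A), 17 (C/A), 18 (C/U), 20 (C/G), 24 (A/G).
That gives 7 mismatches out of 38 aligned sites, so the Hamming distance is 7.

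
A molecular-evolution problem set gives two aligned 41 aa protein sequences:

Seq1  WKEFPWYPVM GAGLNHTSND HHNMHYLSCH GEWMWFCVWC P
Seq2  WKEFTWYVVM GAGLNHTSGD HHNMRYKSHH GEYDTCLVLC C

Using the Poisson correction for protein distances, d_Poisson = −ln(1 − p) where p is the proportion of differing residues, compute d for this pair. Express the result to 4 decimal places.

0.3814

Differing sites — 5:P/T; 8:P/V; 19:N/G; 25:H/R; 27:L/K; 29:C/H; 33:W/Y; 34:M/D; 35:W/T; 36:F/C; 37:C/L; 39:W/L; 41:P/C.
p = 13/41 = 0.317073.
d = −ln(1 − 0.317073) = −ln(0.682927) = 0.3814.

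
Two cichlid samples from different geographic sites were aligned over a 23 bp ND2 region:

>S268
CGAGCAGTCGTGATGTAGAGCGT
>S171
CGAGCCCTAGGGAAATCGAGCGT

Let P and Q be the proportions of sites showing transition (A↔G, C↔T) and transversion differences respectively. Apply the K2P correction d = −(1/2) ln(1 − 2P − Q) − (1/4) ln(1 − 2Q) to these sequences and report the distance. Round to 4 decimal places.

0.3981

The sequences differ at positions 6 (A/C, transversion), 7 (G/C, transversion), 9 (C/A, transversion), 11 (T/G, transversion), 14 (T/A, transversion), 15 (G/A, transition), 17 (A/C, transversion).
Of the 7 differences, 1 transition and 6 transversions over 23 sites: P = 1/23 = 0.043478, Q = 6/23 = 0.260870.
d = −0.5·ln(0.652174) − 0.25·ln(0.478260) = −0.5·(-0.427444) − 0.25·(-0.737601) = 0.3981.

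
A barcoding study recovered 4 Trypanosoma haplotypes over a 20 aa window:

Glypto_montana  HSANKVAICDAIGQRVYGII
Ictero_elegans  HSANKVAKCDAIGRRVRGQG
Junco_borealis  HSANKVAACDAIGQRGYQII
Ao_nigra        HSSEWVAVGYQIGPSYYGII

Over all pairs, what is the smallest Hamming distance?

3

Pairwise Hamming distances:
  Glypto_montana vs Ictero_elegans: 5
  Glypto_montana vs Junco_borealis: 3
  Glypto_montana vs Ao_nigra: 10
  Ictero_elegans vs Junco_borealis: 7
  Ictero_elegans vs Ao_nigra: 13
  Junco_borealis vs Ao_nigra: 11
The smallest is 3, between Glypto_montana and Junco_borealis.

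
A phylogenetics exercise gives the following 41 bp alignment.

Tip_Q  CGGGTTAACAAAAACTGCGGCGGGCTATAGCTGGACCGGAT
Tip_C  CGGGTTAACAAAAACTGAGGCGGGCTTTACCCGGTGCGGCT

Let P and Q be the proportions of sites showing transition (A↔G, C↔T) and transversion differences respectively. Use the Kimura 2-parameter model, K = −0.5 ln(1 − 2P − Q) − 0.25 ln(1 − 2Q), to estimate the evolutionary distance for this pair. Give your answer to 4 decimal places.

0.1951

The sequences differ at positions 18 (C/A, transversion), 27 (A/T, transversion), 30 (G/C, transversion), 32 (T/C, transition), 35 (A/T, transversion), 36 (C/G, transversion), 40 (A/C, transversion).
Of the 7 differences, 1 transition and 6 transversions over 41 sites: P = 1/41 = 0.024390, Q = 6/41 = 0.146341.
d = −0.5·ln(0.804879) − 0.25·ln(0.707318) = −0.5·(-0.217063) − 0.25·(-0.346275) = 0.1951.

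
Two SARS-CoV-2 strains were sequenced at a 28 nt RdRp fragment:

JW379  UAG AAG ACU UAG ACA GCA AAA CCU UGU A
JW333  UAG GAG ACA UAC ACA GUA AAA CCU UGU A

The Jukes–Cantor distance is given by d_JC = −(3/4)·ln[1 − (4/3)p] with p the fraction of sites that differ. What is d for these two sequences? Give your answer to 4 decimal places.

0.1585

Mismatches occur at site 4 (A/G), site 9 (U/A), site 12 (G/C), site 17 (C/U).
p = 4/28 = 0.142857.
d = −0.75 · ln(1 − (4/3)·0.142857) = −0.75 · ln(0.809524) = −0.75 · (-0.211309) = 0.1585.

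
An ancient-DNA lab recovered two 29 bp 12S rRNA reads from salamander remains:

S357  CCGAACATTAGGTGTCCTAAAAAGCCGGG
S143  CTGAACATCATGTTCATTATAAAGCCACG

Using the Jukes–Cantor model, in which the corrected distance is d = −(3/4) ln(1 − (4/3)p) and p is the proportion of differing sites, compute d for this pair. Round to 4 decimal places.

0.4618

The sequences differ at positions 2 (C/T), 9 (T/C), 11 (G/T), 14 (G/T), 15 (T/C), 16 (C/A), 17 (C/T), 20 (A/T), 27 (G/A), 28 (G/C).
p = 10/29 = 0.344828.
d = −0.75 · ln(1 − (4/3)·0.344828) = −0.75 · ln(0.540229) = −0.75 · (-0.615762) = 0.4618.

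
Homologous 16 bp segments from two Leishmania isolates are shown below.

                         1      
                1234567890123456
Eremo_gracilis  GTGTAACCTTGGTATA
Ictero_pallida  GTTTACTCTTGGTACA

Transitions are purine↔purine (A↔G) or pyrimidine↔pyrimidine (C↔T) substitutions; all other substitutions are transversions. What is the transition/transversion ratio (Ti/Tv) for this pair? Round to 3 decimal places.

1.000

The sequences differ at positions 3 (G/T, transversion), 6 (A/C, transversion), 7 (C/T, transition), 15 (T/C, transition).
Of the 4 differences, 2 transitions and 2 transversions, so Ti/Tv = 2/2 = 1.000.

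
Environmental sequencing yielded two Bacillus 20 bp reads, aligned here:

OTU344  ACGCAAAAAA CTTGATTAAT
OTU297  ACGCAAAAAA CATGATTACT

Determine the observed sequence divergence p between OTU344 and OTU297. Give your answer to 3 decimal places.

0.100

Differing sites — 12:T/A; 19:A/C.
There are 2 differences over 20 sites, so p = 2/20 = 0.100.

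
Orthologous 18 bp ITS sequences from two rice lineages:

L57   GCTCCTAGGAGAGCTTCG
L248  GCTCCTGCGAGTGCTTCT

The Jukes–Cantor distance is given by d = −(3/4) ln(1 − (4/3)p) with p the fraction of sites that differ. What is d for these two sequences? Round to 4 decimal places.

0.2635

Differing sites — 7:A/G; 8:G/C; 12:A/T; 18:G/T.
p = 4/18 = 0.222222.
d = −0.75 · ln(1 − (4/3)·0.222222) = −0.75 · ln(0.703704) = −0.75 · (-0.351397) = 0.2635.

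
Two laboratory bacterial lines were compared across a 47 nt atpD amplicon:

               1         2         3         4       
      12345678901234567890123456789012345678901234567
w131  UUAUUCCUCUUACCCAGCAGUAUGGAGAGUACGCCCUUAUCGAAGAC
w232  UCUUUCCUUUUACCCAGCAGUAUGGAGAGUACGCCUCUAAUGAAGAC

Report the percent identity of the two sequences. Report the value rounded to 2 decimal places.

85.11%

Mismatches occur at site 2 (U/C), site 3 (A/U), site 9 (C/U), site 36 (C/U), site 37 (U/C), site 40 (U/A), site 41 (C/U).
40 of the 47 sites match, so the percent identity is 40/47 × 100 = 85.11%.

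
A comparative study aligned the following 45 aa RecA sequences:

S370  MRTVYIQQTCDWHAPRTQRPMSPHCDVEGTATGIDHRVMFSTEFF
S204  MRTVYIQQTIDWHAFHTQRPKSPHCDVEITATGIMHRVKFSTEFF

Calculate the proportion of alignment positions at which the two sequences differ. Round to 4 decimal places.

The sequences differ at positions 10 (C/I), 15 (P/F), 16 (R/H), 21 (M/K), 29 (G/I), 35 (D/M), 39 (M/K).
There are 7 differences over 45 sites, so p = 7/45 = 0.1556.

0.1556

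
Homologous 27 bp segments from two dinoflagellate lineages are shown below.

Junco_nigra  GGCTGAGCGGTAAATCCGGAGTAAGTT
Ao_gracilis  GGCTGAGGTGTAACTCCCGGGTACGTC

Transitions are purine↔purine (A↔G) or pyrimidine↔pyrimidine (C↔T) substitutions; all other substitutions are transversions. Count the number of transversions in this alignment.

The sequences differ at positions 8 (C/G, transversion), 9 (G/T, transversion), 14 (A/C, transversion), 18 (G/C, transversion), 20 (A/G, transition), 24 (A/C, transversion), 27 (T/C, transition).
Of the 7 differences, 2 transitions and 5 transversions, so the answer is 5.

5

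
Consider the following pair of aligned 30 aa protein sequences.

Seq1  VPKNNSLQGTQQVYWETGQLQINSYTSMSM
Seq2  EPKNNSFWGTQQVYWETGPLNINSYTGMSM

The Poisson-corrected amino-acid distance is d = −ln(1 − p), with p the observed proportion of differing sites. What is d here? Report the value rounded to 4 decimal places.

The sequences differ at positions 1 (V/E), 7 (L/F), 8 (Q/W), 19 (Q/P), 21 (Q/N), 27 (S/G).
p = 6/30 = 0.200000.
d = −ln(1 − 0.200000) = −ln(0.800000) = 0.2231.

0.2231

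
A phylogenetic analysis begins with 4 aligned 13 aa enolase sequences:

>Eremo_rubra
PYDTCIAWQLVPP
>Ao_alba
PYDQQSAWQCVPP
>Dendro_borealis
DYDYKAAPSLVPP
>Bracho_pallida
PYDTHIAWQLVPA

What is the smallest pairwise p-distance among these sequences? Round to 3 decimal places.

Pairwise Hamming distances:
  Eremo_rubra vs Ao_alba: 4
  Eremo_rubra vs Dendro_borealis: 6
  Eremo_rubra vs Bracho_pallida: 2
  Ao_alba vs Dendro_borealis: 7
  Ao_alba vs Bracho_pallida: 5
  Dendro_borealis vs Bracho_pallida: 7
The smallest is 2 mismatches, between Eremo_rubra and Bracho_pallida; p = 2/13 = 0.154.

0.154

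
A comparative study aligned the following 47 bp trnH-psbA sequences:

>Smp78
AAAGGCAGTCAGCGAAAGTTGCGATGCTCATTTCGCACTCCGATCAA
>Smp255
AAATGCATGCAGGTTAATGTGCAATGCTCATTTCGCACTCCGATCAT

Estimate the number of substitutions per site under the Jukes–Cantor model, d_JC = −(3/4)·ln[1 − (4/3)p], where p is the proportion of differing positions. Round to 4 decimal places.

Mismatches occur at site 4 (G↔T), site 8 (G↔T), site 9 (T↔G), site 13 (C↔G), site 14 (G↔T), site 15 (A↔T), site 18 (G↔T), site 19 (T↔G), site 23 (G↔A), site 47 (A↔T).
p = 10/47 = 0.212766.
d = −0.75 · ln(1 − (4/3)·0.212766) = −0.75 · ln(0.716312) = −0.75 · (-0.333639) = 0.2502.

0.2502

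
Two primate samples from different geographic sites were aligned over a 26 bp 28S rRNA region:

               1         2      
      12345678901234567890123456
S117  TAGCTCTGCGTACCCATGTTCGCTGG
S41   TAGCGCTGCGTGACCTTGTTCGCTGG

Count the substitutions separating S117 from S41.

The sequences differ at positions 5 (T/G), 12 (A/G), 13 (C/A), 16 (A/T).
That gives 4 mismatches out of 26 aligned sites, so the Hamming distance is 4.

4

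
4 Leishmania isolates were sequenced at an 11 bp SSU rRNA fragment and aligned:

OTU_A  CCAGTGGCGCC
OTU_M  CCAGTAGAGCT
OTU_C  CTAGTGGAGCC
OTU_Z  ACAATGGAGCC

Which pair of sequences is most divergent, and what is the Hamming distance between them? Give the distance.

Pairwise Hamming distances:
  OTU_A vs OTU_M: 3
  OTU_A vs OTU_C: 2
  OTU_A vs OTU_Z: 3
  OTU_M vs OTU_C: 3
  OTU_M vs OTU_Z: 4
  OTU_C vs OTU_Z: 3
The largest is 4, between OTU_M and OTU_Z.

4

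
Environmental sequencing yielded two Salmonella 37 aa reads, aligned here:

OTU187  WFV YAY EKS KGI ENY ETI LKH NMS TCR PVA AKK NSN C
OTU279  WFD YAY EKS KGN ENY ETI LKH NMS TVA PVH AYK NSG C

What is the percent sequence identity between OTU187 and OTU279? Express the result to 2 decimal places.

81.08%

Differing sites — 3:V/D; 12:I/N; 26:C/V; 27:R/A; 30:A/H; 32:K/Y; 36:N/G.
30 of the 37 sites match, so the percent identity is 30/37 × 100 = 81.08%.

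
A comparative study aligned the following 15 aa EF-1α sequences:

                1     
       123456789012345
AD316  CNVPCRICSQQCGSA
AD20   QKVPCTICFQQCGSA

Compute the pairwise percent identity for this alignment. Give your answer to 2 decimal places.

73.33%

The sequences differ at positions 1 (C/Q), 2 (N/K), 6 (R/T), 9 (S/F).
11 of the 15 sites match, so the percent identity is 11/15 × 100 = 73.33%.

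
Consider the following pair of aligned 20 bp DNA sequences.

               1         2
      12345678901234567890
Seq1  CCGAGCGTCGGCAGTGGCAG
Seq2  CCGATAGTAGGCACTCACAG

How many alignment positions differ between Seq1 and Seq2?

The sequences differ at positions 5 (G/T), 6 (C/A), 9 (C/A), 14 (G/C), 16 (G/C), 17 (G/A).
That gives 6 mismatches out of 20 aligned sites, so the Hamming distance is 6.

6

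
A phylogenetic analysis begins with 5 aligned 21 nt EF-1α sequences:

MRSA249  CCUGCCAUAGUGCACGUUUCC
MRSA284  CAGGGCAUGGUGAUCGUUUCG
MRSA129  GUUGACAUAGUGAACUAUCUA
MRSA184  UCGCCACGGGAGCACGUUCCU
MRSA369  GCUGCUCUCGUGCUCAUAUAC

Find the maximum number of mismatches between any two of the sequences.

15

Pairwise Hamming distances:
  MRSA249 vs MRSA284: 7
  MRSA249 vs MRSA129: 9
  MRSA249 vs MRSA184: 10
  MRSA249 vs MRSA369: 8
  MRSA284 vs MRSA129: 11
  MRSA284 vs MRSA184: 12
  MRSA284 vs MRSA369: 12
  MRSA129 vs MRSA184: 15
  MRSA129 vs MRSA369: 13
  MRSA184 vs MRSA369: 13
The largest is 15, between MRSA129 and MRSA184.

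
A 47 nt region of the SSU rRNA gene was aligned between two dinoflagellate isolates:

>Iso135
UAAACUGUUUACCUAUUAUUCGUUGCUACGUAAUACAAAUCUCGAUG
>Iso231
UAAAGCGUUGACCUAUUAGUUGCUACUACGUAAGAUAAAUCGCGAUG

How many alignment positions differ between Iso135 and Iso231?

Mismatches occur at site 5 (C→G), site 6 (U→C), site 10 (U→G), site 19 (U→G), site 21 (C→U), site 23 (U→C), site 25 (G→A), site 34 (U→G), site 36 (C→U), site 42 (U→G).
That gives 10 mismatches out of 47 aligned sites, so the Hamming distance is 10.

10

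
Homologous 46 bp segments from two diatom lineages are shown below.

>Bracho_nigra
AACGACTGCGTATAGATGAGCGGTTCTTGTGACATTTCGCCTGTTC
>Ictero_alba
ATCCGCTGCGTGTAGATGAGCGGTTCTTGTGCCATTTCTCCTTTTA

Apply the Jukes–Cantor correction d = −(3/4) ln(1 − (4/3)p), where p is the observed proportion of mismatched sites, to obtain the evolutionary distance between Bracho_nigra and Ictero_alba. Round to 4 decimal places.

0.1979

Mismatches occur at site 2 (A/T), site 4 (G/C), site 5 (A/G), site 12 (A/G), site 32 (A/C), site 39 (G/T), site 43 (G/T), site 46 (C/A).
p = 8/46 = 0.173913.
d = −0.75 · ln(1 − (4/3)·0.173913) = −0.75 · ln(0.768116) = −0.75 · (-0.263815) = 0.1979.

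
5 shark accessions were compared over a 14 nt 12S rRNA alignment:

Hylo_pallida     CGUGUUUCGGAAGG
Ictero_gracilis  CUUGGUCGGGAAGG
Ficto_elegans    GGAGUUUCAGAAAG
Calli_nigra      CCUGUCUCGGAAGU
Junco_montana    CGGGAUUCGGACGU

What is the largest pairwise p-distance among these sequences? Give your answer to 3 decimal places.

Pairwise Hamming distances:
  Hylo_pallida vs Ictero_gracilis: 4
  Hylo_pallida vs Ficto_elegans: 4
  Hylo_pallida vs Calli_nigra: 3
  Hylo_pallida vs Junco_montana: 4
  Ictero_gracilis vs Ficto_elegans: 8
  Ictero_gracilis vs Calli_nigra: 6
  Ictero_gracilis vs Junco_montana: 7
  Ficto_elegans vs Calli_nigra: 7
  Ficto_elegans vs Junco_montana: 7
  Calli_nigra vs Junco_montana: 5
The largest is 8 mismatches, between Ictero_gracilis and Ficto_elegans; p = 8/14 = 0.571.

0.571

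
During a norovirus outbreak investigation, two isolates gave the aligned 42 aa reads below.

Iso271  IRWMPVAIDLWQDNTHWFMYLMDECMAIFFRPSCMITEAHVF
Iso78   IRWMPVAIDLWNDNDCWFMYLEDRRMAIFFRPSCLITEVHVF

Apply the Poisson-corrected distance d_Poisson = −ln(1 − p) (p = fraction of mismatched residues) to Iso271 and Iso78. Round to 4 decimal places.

0.2113

The sequences differ at positions 12 (Q/N), 15 (T/D), 16 (H/C), 22 (M/E), 24 (E/R), 25 (C/R), 35 (M/L), 39 (A/V).
p = 8/42 = 0.190476.
d = −ln(1 − 0.190476) = −ln(0.809524) = 0.2113.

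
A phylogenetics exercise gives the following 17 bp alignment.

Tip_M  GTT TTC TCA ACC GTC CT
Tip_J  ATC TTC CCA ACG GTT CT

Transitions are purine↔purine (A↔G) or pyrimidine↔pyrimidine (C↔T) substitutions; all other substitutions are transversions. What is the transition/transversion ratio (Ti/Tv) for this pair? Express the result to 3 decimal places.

Mismatches occur at site 1 (G↔A, transition), site 3 (T↔C, transition), site 7 (T↔C, transition), site 12 (C↔G, transversion), site 15 (C↔T, transition).
Of the 5 differences, 4 transitions and 1 transversion, so Ti/Tv = 4/1 = 4.000.

4.000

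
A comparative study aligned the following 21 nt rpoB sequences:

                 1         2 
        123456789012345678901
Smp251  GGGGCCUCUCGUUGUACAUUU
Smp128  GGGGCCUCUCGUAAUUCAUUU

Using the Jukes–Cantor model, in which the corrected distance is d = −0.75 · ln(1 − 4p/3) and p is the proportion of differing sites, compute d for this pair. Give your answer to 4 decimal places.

Mismatches occur at site 13 (U→A), site 14 (G→A), site 16 (A→U).
p = 3/21 = 0.142857.
d = −0.75 · ln(1 − (4/3)·0.142857) = −0.75 · ln(0.809524) = −0.75 · (-0.211309) = 0.1585.

0.1585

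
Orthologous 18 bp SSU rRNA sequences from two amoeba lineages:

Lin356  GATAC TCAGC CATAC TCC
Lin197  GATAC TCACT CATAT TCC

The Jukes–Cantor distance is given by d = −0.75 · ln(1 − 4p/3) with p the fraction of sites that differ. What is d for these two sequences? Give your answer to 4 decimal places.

0.1885

Mismatches occur at site 9 (G↔C), site 10 (C↔T), site 15 (C↔T).
p = 3/18 = 0.166667.
d = −0.75 · ln(1 − (4/3)·0.166667) = −0.75 · ln(0.777777) = −0.75 · (-0.251315) = 0.1885.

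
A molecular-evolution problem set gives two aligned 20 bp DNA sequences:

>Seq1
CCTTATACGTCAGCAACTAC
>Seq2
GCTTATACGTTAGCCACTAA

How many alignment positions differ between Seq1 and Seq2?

The sequences differ at positions 1 (C/G), 11 (C/T), 15 (A/C), 20 (C/A).
That gives 4 mismatches out of 20 aligned sites, so the Hamming distance is 4.

4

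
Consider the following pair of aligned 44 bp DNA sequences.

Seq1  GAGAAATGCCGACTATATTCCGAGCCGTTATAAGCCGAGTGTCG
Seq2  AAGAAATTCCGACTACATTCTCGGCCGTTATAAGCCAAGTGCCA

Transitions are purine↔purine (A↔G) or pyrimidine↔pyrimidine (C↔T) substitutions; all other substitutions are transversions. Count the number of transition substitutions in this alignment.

The sequences differ at positions 1 (G/A, transition), 8 (G/T, transversion), 16 (T/C, transition), 21 (C/T, transition), 22 (G/C, transversion), 23 (A/G, transition), 37 (G/A, transition), 42 (T/C, transition), 44 (G/A, transition).
Of the 9 differences, 7 transitions and 2 transversions, so the answer is 7.

7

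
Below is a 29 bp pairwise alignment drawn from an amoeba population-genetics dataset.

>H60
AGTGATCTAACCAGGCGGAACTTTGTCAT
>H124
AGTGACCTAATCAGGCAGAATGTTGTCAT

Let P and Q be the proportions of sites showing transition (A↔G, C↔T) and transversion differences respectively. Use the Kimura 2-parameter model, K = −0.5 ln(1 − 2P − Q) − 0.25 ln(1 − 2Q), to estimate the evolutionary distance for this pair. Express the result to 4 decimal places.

Mismatches occur at site 6 (T/C, transition), site 11 (C/T, transition), site 17 (G/A, transition), site 21 (C/T, transition), site 22 (T/G, transversion).
Of the 5 differences, 4 transitions and 1 transversion over 29 sites: P = 4/29 = 0.137931, Q = 1/29 = 0.034483.
d = −0.5·ln(0.689655) − 0.25·ln(0.931034) = −0.5·(-0.371564) − 0.25·(-0.071459) = 0.2036.

0.2036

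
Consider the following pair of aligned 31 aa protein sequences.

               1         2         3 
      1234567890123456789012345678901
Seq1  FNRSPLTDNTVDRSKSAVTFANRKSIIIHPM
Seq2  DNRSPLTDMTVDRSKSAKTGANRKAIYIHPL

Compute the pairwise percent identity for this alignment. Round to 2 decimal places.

77.42%

The sequences differ at positions 1 (F/D), 9 (N/M), 18 (V/K), 20 (F/G), 25 (S/A), 27 (I/Y), 31 (M/L).
24 of the 31 sites match, so the percent identity is 24/31 × 100 = 77.42%.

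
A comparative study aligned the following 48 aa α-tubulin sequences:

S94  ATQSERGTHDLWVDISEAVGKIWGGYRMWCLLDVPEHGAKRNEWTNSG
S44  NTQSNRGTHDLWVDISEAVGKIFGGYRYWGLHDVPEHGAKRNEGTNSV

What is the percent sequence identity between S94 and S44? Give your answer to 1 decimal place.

The sequences differ at positions 1 (A/N), 5 (E/N), 23 (W/F), 28 (M/Y), 30 (C/G), 32 (L/H), 44 (W/G), 48 (G/V).
40 of the 48 sites match, so the percent identity is 40/48 × 100 = 83.3%.

83.3%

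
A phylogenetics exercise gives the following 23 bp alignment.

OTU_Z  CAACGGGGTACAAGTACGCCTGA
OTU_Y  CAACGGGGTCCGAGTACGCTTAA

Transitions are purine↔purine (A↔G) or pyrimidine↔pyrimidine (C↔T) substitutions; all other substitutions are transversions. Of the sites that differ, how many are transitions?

3

Differing sites — 10:A/C (Tv); 12:A/G (Ti); 20:C/T (Ti); 22:G/A (Ti).
Of the 4 differences, 3 transitions and 1 transversion, so the answer is 3.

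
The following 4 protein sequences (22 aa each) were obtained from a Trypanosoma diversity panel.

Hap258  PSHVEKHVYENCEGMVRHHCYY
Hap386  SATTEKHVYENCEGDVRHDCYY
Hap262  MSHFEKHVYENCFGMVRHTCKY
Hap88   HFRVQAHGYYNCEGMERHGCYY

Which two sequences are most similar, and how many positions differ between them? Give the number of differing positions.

5

Pairwise Hamming distances:
  Hap258 vs Hap386: 6
  Hap258 vs Hap262: 5
  Hap258 vs Hap88: 9
  Hap386 vs Hap262: 8
  Hap386 vs Hap88: 11
  Hap262 vs Hap88: 12
The smallest is 5, between Hap258 and Hap262.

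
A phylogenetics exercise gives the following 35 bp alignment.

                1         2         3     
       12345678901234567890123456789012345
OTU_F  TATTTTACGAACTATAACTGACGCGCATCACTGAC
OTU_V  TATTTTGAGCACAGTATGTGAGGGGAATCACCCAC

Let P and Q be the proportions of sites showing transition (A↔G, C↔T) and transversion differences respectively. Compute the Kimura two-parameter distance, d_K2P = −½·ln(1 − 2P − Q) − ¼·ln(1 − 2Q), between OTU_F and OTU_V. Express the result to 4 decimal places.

0.4603

The sequences differ at positions 7 (A/G, transition), 8 (C/A, transversion), 10 (A/C, transversion), 13 (T/A, transversion), 14 (A/G, transition), 17 (A/T, transversion), 18 (C/G, transversion), 22 (C/G, transversion), 24 (C/G, transversion), 26 (C/A, transversion), 32 (T/C, transition), 33 (G/C, transversion).
Of the 12 differences, 3 transitions and 9 transversions over 35 sites: P = 3/35 = 0.085714, Q = 9/35 = 0.257143.
d = −0.5·ln(0.571429) − 0.25·ln(0.485714) = −0.5·(-0.559615) − 0.25·(-0.722135) = 0.4603.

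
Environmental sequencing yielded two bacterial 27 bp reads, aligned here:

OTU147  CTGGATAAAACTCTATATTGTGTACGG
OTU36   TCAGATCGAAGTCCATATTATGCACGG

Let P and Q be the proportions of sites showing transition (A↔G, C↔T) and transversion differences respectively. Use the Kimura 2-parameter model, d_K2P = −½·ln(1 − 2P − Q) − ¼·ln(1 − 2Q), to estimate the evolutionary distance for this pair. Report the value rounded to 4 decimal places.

Mismatches occur at site 1 (C→T, transition), site 2 (T→C, transition), site 3 (G→A, transition), site 7 (A→C, transversion), site 8 (A→G, transition), site 11 (C→G, transversion), site 14 (T→C, transition), site 20 (G→A, transition), site 23 (T→C, transition).
Of the 9 differences, 7 transitions and 2 transversions over 27 sites: P = 7/27 = 0.259259, Q = 2/27 = 0.074074.
d = −0.5·ln(0.407408) − 0.25·ln(0.851852) = −0.5·(-0.897940) − 0.25·(-0.160342) = 0.4891.

0.4891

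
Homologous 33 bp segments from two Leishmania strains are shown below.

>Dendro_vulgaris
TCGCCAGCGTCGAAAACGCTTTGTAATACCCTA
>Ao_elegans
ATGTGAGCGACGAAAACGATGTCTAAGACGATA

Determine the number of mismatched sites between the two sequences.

The sequences differ at positions 1 (T/A), 2 (C/T), 4 (C/T), 5 (C/G), 10 (T/A), 19 (C/A), 21 (T/G), 23 (G/C), 27 (T/G), 30 (C/G), 31 (C/A).
That gives 11 mismatches out of 33 aligned sites, so the Hamming distance is 11.

11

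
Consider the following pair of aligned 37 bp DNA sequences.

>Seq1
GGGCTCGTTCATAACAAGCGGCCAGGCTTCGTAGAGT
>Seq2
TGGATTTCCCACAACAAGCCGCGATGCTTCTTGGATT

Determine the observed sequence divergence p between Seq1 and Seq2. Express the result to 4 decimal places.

0.3514

Differing sites — 1:G/T; 4:C/A; 6:C/T; 7:G/T; 8:T/C; 9:T/C; 12:T/C; 20:G/C; 23:C/G; 25:G/T; 31:G/T; 33:A/G; 36:G/T.
There are 13 differences over 37 sites, so p = 13/37 = 0.3514.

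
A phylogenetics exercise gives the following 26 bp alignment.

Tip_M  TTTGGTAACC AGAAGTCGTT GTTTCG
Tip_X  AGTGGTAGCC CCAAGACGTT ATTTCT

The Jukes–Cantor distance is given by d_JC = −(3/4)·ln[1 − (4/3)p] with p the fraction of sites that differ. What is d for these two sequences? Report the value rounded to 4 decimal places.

0.3961

The sequences differ at positions 1 (T/A), 2 (T/G), 8 (A/G), 11 (A/C), 12 (G/C), 16 (T/A), 21 (G/A), 26 (G/T).
p = 8/26 = 0.307692.
d = −0.75 · ln(1 − (4/3)·0.307692) = −0.75 · ln(0.589744) = −0.75 · (-0.528067) = 0.3961.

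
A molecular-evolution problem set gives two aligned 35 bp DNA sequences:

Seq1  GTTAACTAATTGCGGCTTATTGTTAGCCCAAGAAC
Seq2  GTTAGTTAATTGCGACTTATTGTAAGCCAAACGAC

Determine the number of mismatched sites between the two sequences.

7

The sequences differ at positions 5 (A/G), 6 (C/T), 15 (G/A), 24 (T/A), 29 (C/A), 32 (G/C), 33 (A/G).
That gives 7 mismatches out of 35 aligned sites, so the Hamming distance is 7.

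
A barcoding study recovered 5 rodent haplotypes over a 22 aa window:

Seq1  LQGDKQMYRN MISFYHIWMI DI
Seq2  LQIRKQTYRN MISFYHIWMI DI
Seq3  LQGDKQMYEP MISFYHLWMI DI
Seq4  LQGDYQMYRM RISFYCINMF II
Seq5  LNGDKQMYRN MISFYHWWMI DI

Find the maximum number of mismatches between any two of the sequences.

Pairwise Hamming distances:
  Seq1 vs Seq2: 3
  Seq1 vs Seq3: 3
  Seq1 vs Seq4: 7
  Seq1 vs Seq5: 2
  Seq2 vs Seq3: 6
  Seq2 vs Seq4: 10
  Seq2 vs Seq5: 5
  Seq3 vs Seq4: 9
  Seq3 vs Seq5: 4
  Seq4 vs Seq5: 9
The largest is 10, between Seq2 and Seq4.

10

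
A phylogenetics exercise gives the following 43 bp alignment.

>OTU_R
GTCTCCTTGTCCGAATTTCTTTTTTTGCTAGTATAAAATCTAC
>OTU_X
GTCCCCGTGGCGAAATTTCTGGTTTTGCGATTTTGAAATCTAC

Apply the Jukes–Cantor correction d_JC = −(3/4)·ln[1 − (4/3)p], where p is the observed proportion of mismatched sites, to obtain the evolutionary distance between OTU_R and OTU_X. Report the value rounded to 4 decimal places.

0.3129

Mismatches occur at site 4 (T→C), site 7 (T→G), site 10 (T→G), site 12 (C→G), site 13 (G→A), site 21 (T→G), site 22 (T→G), site 29 (T→G), site 31 (G→T), site 33 (A→T), site 35 (A→G).
p = 11/43 = 0.255814.
d = −0.75 · ln(1 − (4/3)·0.255814) = −0.75 · ln(0.658915) = −0.75 · (-0.417161) = 0.3129.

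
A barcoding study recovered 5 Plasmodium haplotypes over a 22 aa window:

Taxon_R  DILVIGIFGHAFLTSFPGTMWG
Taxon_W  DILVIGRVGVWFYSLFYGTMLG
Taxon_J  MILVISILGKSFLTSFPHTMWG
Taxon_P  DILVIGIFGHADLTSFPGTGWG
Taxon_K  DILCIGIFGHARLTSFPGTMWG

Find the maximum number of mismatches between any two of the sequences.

12

Pairwise Hamming distances:
  Taxon_R vs Taxon_W: 9
  Taxon_R vs Taxon_J: 6
  Taxon_R vs Taxon_P: 2
  Taxon_R vs Taxon_K: 2
  Taxon_W vs Taxon_J: 12
  Taxon_W vs Taxon_P: 11
  Taxon_W vs Taxon_K: 11
  Taxon_J vs Taxon_P: 8
  Taxon_J vs Taxon_K: 8
  Taxon_P vs Taxon_K: 3
The largest is 12, between Taxon_W and Taxon_J.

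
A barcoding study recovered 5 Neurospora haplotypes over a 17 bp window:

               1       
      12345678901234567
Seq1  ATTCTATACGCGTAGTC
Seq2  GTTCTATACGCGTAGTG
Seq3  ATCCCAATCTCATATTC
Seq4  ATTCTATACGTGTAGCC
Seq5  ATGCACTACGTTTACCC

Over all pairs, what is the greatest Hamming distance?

Pairwise Hamming distances:
  Seq1 vs Seq2: 2
  Seq1 vs Seq3: 7
  Seq1 vs Seq4: 2
  Seq1 vs Seq5: 7
  Seq2 vs Seq3: 9
  Seq2 vs Seq4: 4
  Seq2 vs Seq5: 9
  Seq3 vs Seq4: 9
  Seq3 vs Seq5: 10
  Seq4 vs Seq5: 5
The largest is 10, between Seq3 and Seq5.

10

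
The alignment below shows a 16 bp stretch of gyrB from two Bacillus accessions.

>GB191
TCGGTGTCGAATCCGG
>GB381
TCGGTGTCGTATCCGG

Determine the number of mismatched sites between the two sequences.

1

A single mismatch occurs at site 10 (A→T).
That gives 1 mismatch out of 16 aligned sites, so the Hamming distance is 1.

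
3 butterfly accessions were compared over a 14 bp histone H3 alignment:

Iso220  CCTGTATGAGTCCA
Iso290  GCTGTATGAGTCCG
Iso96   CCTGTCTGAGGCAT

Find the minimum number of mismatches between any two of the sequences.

Pairwise Hamming distances:
  Iso220 vs Iso290: 2
  Iso220 vs Iso96: 4
  Iso290 vs Iso96: 5
The smallest is 2, between Iso220 and Iso290.

2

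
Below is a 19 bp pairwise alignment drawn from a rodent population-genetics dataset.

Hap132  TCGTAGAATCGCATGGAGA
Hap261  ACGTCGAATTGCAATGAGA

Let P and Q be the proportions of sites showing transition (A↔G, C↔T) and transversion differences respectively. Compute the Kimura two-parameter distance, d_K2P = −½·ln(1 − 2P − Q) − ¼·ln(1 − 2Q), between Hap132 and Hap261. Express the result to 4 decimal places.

0.3264

Differing sites — 1:T/A (Tv); 5:A/C (Tv); 10:C/T (Ti); 14:T/A (Tv); 15:G/T (Tv).
Of the 5 differences, 1 transition and 4 transversions over 19 sites: P = 1/19 = 0.052632, Q = 4/19 = 0.210526.
d = −0.5·ln(0.684210) − 0.25·ln(0.578948) = −0.5·(-0.379490) − 0.25·(-0.546543) = 0.3264.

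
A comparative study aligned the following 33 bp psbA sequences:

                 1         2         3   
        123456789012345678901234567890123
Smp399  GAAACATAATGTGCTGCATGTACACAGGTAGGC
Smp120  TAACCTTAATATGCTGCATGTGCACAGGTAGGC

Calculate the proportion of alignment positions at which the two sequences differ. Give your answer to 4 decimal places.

0.1515

Differing sites — 1:G/T; 4:A/C; 6:A/T; 11:G/A; 22:A/G.
There are 5 differences over 33 sites, so p = 5/33 = 0.1515.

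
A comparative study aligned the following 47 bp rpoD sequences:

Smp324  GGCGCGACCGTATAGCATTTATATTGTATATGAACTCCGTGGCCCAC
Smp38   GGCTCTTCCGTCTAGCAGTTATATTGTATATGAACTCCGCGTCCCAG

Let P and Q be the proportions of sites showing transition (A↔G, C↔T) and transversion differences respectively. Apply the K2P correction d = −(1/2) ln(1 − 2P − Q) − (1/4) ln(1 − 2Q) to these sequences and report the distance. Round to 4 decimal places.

The sequences differ at positions 4 (G/T, transversion), 6 (G/T, transversion), 7 (A/T, transversion), 12 (A/C, transversion), 18 (T/G, transversion), 40 (T/C, transition), 42 (G/T, transversion), 47 (C/G, transversion).
Of the 8 differences, 1 transition and 7 transversions over 47 sites: P = 1/47 = 0.021277, Q = 7/47 = 0.148936.
d = −0.5·ln(0.808510) − 0.25·ln(0.702128) = −0.5·(-0.212562) − 0.25·(-0.353640) = 0.1947.

0.1947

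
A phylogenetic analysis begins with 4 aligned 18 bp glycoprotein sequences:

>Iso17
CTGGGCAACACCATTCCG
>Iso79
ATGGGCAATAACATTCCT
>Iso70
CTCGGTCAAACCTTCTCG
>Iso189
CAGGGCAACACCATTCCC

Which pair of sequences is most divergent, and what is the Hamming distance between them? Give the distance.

10

Pairwise Hamming distances:
  Iso17 vs Iso79: 4
  Iso17 vs Iso70: 7
  Iso17 vs Iso189: 2
  Iso79 vs Iso70: 10
  Iso79 vs Iso189: 5
  Iso70 vs Iso189: 9
The largest is 10, between Iso79 and Iso70.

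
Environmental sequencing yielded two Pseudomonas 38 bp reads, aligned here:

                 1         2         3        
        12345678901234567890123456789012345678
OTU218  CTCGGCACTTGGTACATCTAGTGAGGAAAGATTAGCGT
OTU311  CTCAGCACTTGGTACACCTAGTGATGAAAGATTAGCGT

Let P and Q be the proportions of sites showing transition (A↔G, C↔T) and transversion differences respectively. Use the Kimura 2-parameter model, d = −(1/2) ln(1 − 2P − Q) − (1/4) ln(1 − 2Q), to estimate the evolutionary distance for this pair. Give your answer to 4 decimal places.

Differing sites — 4:G/A (Ti); 17:T/C (Ti); 25:G/T (Tv).
Of the 3 differences, 2 transitions and 1 transversion over 38 sites: P = 2/38 = 0.052632, Q = 1/38 = 0.026316.
d = −0.5·ln(0.868420) − 0.25·ln(0.947368) = −0.5·(-0.141080) − 0.25·(-0.054068) = 0.0841.

0.0841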